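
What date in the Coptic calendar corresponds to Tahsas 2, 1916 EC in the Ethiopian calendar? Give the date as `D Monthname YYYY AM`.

Julian Day Number of the source date = 2423766.
Converting JDN 2423766 to the Coptic calendar gives 2 Koiak 1640 AM.

2 Koiak 1640 AM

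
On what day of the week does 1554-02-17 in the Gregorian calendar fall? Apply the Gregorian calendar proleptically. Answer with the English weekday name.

2288694 ≡ 2 (mod 7); counting from Monday = 0 gives Wednesday.

Wednesday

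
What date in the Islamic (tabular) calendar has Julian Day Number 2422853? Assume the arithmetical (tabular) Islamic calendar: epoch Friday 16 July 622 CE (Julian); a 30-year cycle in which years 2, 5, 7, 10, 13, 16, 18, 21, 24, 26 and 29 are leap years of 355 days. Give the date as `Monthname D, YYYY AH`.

Shawwal 5, 1339 AH

JDN 2422853 is 12 June 1921 in the Gregorian calendar.
In the tabular Islamic calendar that day is Shawwal 5, 1339 AH.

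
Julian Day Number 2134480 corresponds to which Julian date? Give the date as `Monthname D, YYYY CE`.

November 21, 1131 CE

The proleptic Gregorian equivalent of JDN 2134480 is 28 November 1131.
In the Julian calendar that day is November 21, 1131 CE.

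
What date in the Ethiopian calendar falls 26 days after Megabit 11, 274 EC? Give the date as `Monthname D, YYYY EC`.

JDN of Megabit 11, 274 EC = 1824124.
1824124 + 26 = 1824150.
JDN 1824150 in the Ethiopian calendar is Miyazya 7, 274 EC.

Miyazya 7, 274 EC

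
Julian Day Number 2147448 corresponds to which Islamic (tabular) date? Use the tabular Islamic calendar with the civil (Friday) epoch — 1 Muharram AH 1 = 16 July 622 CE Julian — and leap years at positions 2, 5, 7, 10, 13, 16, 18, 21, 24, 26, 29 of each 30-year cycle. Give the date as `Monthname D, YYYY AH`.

JDN 2147448 is 31 May 1167 in the proleptic Gregorian calendar.
In the tabular Islamic calendar that day is Sha'ban 2, 562 AH.

Sha'ban 2, 562 AH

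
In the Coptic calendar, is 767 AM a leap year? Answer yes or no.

767 mod 4 = 3; in the Coptic calendar a year is leap when year mod 4 = 3, so it is a leap year.

yes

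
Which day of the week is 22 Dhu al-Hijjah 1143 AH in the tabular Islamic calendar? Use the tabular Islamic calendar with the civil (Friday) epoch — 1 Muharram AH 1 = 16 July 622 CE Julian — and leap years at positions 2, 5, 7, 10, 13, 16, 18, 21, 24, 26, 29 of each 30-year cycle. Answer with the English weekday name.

Thursday

Equivalently 28 June 1731 Gregorian, JDN 2353473.
JDN 2353473 mod 7 = 3, and JDN 0 was a Monday, so this is a Thursday.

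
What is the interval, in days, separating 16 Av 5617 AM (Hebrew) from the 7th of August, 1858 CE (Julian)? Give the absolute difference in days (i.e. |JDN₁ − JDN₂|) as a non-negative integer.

378

First date → JDN 2399533; second date → JDN 2399911.
The interval is |2399533 − 2399911| = 378 days.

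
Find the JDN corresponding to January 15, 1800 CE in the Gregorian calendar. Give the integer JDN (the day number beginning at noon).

JDN 2299161 is 15 October 1582 CE (Gregorian); the target day is +79350 days from there, so JDN = 2378511.

2378511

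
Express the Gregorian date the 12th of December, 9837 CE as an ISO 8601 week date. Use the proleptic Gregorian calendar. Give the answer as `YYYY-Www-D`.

The weekday is Tuesday (ISO weekday 2).
That Tuesday belongs to ISO week 50 of ISO year 9837.

9837-W50-2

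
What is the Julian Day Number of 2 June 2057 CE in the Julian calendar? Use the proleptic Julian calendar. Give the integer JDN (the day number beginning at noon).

In the Gregorian calendar the same day is 15 June 2057.
JDN 2400001 is 17 November 1858 CE (Gregorian), MJD 0; the target day is +72529 days from there, so JDN = 2472530.

2472530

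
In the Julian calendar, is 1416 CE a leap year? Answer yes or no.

1416 mod 4 = 0, so it is a leap year in the Julian calendar.

yes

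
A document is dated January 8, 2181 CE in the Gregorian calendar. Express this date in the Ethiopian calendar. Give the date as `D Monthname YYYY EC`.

29 Tahsas 2173 EC

Both dates share Julian Day Number 2517662; in the Ethiopian calendar that is 29 Tahsas 2173 EC.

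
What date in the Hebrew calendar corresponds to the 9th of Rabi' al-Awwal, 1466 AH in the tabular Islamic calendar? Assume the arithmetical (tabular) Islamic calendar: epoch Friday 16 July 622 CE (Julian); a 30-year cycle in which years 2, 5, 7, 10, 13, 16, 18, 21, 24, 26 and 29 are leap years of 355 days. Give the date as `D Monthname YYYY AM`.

The source date corresponds to 8 February 2044 in the Gregorian calendar (JDN 2467654).
That day falls on 10 Shevat 5804 AM in the Hebrew calendar.

10 Shevat 5804 AM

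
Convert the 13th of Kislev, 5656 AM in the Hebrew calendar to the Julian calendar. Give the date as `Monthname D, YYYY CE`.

Julian Day Number of the source date = 2413528.
Converting JDN 2413528 to the Julian calendar gives 18 November 1895 CE.

November 18, 1895 CE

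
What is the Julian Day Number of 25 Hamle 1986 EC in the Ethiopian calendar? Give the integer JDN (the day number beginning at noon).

Equivalently 1 August 1994 (Gregorian).
JDN 2299161 is 15 October 1582 CE (Gregorian); the target day is +150405 days from there, so JDN = 2449566.

2449566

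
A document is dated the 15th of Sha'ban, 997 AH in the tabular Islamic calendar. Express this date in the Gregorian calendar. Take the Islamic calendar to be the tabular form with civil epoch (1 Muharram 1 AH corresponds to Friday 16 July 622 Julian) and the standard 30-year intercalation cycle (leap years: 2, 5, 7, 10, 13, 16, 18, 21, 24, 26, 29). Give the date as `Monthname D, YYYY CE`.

June 29, 1589 CE

Julian Day Number of the source date = 2301610.
Converting JDN 2301610 to the Gregorian calendar gives 29 June 1589 CE.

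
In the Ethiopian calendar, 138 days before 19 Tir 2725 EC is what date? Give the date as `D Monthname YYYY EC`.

JDN of 19 Tir 2725 EC = 2719300.
2719300 − 138 = 2719162.
JDN 2719162 in the Ethiopian calendar is 1 Meskerem 2725 EC.

1 Meskerem 2725 EC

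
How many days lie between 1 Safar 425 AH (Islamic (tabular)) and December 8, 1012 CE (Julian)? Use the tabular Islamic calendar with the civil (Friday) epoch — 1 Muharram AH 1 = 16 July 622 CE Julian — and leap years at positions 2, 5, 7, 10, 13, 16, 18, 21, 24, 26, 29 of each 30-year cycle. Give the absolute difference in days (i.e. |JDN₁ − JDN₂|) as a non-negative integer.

First date → JDN 2098721; second date → JDN 2091033.
The interval is |2098721 − 2091033| = 7688 days.

7688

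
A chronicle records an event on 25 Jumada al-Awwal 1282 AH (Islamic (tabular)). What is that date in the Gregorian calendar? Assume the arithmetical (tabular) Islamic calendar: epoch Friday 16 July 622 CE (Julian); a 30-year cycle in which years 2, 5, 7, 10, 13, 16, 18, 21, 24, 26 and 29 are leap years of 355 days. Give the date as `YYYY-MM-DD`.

Julian Day Number of the source date = 2402526.
Converting JDN 2402526 to the Gregorian calendar gives 16 October 1865 CE.

1865-10-16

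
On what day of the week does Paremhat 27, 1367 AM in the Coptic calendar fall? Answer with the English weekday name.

In the Gregorian calendar this is 2 April 1651 (JDN 2324167).
2324167 ≡ 6 (mod 7); counting from Monday = 0 gives Sunday.

Sunday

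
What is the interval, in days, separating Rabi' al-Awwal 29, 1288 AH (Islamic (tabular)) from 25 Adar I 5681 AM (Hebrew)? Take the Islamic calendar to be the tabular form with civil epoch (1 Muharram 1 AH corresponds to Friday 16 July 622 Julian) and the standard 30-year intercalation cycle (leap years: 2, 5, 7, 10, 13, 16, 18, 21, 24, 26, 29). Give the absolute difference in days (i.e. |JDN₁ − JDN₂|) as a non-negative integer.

JDN of the first date = 2404597.
JDN of the second date = 2422754.
|2422754 − 2404597| = 18157.

18157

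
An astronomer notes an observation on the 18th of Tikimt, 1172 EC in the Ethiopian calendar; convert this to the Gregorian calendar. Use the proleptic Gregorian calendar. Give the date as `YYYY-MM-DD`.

Julian Day Number of the source date = 2151976.
Converting JDN 2151976 to the Gregorian calendar gives 23 October 1179 CE.

1179-10-23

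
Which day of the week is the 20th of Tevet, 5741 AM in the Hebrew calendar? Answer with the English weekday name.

This is JDN 2444601 (27 December 1980 Gregorian).
2444601 ≡ 5 (mod 7); counting from Monday = 0 gives Saturday.

Saturday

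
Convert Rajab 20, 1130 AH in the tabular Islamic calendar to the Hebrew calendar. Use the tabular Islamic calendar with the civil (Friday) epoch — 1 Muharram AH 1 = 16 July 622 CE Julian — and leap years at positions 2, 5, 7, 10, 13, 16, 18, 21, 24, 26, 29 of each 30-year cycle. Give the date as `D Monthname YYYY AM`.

20 Sivan 5478 AM

Both dates share Julian Day Number 2348716; in the Hebrew calendar that is 20 Sivan 5478 AM.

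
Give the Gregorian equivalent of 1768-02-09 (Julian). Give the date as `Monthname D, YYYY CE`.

February 20, 1768 CE

The Julian–Gregorian offset here is 11 days (Julian trailing).
9 February 1768 Julian + 11 days → 20 February 1768 Gregorian.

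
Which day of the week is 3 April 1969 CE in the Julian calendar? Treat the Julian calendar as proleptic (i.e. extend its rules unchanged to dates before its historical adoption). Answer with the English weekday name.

In the Gregorian calendar this is 16 April 1969 (JDN 2440328).
2440328 ≡ 2 (mod 7); counting from Monday = 0 gives Wednesday.

Wednesday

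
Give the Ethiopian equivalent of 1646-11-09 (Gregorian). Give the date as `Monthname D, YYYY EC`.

Both dates share Julian Day Number 2322562; in the Ethiopian calendar that is 3 Hidar 1639 EC.

Hidar 3, 1639 EC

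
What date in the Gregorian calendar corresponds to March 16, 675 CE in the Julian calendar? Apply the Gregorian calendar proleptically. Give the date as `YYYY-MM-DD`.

The Julian–Gregorian offset here is 3 days (Julian trailing).
16 March 675 Julian + 3 days → 19 March 675 Gregorian.

0675-03-19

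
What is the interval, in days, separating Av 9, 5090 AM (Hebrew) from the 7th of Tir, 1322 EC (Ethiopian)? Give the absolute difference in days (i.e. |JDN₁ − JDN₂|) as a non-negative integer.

205

First date → JDN 2207047; second date → JDN 2206842.
The interval is |2207047 − 2206842| = 205 days.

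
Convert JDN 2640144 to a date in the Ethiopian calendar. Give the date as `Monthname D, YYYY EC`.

JDN 2640144 is 14 May 2516 in the Gregorian calendar.
In the Ethiopian calendar that day is Ginbot 2, 2508 EC.

Ginbot 2, 2508 EC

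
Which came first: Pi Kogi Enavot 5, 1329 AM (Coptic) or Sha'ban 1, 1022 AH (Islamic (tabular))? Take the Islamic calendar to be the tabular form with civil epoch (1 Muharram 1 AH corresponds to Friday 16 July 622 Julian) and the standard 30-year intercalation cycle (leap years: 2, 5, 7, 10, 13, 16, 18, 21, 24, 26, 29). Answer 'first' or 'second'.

first

First date → JDN 2310446; second date → JDN 2310455.
JDN 2310446 < JDN 2310455, so the first date is earlier.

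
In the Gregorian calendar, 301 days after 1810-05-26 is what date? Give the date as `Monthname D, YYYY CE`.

The starting date is JDN 2382294; 2382294 + 301 = 2382595.
JDN 2382595 corresponds to March 23, 1811 CE.

March 23, 1811 CE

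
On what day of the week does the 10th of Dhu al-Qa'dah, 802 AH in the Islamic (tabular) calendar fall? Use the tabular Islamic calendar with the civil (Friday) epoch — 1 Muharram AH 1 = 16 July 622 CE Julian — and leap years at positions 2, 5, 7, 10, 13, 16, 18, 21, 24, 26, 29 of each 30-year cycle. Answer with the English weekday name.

In the proleptic Gregorian calendar this is 12 July 1400 (JDN 2232592).
Since JDN mod 7 = 5 (0 = Monday), the day is Saturday.

Saturday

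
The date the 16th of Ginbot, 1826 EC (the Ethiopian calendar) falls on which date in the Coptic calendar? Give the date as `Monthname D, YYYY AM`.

Julian Day Number of the source date = 2391057.
Converting JDN 2391057 to the Coptic calendar gives 16 Pashons 1550 AM.

Pashons 16, 1550 AM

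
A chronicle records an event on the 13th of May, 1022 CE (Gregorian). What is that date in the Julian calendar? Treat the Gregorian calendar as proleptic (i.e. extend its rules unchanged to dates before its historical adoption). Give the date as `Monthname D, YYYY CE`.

May 7, 1022 CE

The Julian–Gregorian offset here is 6 days (Julian trailing).
13 May 1022 Gregorian − 6 days → 7 May 1022 Julian.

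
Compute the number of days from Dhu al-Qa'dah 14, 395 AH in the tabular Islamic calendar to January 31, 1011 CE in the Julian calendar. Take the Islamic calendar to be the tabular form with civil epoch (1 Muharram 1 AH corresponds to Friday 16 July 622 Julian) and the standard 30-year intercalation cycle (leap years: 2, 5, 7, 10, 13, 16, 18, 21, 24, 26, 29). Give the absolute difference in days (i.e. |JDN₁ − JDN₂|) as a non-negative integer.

First date → JDN 2088368; second date → JDN 2090356.
The interval is |2088368 − 2090356| = 1988 days.

1988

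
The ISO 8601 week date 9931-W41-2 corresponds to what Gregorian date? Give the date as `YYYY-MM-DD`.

ISO week 1 of 9931 is the week containing the first Thursday of 9931.
Week 41, day 2 (Tuesday) lands on 9931-10-06.

9931-10-06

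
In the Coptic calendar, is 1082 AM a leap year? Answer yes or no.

1082 mod 4 = 2; in the Coptic calendar a year is leap when year mod 4 = 3, so it is a common year.

no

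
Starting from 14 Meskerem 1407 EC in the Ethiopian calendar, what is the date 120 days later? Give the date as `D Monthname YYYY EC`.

Counting 120 days forward from JDN 2237775 reaches JDN 2237895, which is 14 Tir 1407 EC.

14 Tir 1407 EC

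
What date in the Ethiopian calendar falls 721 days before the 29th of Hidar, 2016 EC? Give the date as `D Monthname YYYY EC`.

Counting 721 days back from JDN 2460288 reaches JDN 2459567, which is 9 Tahsas 2014 EC.

9 Tahsas 2014 EC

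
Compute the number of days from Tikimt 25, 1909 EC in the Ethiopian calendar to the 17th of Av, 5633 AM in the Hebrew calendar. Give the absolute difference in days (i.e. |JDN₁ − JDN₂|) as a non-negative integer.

15791

JDN of the first date = 2421172.
JDN of the second date = 2405381.
|2405381 − 2421172| = 15791.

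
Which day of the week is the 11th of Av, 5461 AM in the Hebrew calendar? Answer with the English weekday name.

In the Gregorian calendar this is 15 August 1701 (JDN 2342564).
Since JDN mod 7 = 0 (0 = Monday), the day is Monday.

Monday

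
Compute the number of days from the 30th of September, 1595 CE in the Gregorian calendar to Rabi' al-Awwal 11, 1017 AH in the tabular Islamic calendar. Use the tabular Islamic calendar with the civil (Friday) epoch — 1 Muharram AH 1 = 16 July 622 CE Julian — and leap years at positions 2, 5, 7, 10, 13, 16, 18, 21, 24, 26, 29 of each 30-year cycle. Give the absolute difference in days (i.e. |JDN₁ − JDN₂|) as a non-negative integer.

4652

JDN of the first date = 2303894.
JDN of the second date = 2308546.
|2308546 − 2303894| = 4652.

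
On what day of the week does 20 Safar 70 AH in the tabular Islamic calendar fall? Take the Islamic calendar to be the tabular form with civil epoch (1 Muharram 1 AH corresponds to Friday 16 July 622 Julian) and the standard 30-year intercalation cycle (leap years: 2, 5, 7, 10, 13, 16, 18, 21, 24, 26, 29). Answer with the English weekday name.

Friday

In the proleptic Gregorian calendar this is 16 August 689 (JDN 1972940).
1972940 ≡ 4 (mod 7); counting from Monday = 0 gives Friday.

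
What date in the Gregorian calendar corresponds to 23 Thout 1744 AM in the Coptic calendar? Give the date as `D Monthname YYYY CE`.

4 October 2027 CE

Both dates share Julian Day Number 2461683; in the Gregorian calendar that is 4 October 2027 CE.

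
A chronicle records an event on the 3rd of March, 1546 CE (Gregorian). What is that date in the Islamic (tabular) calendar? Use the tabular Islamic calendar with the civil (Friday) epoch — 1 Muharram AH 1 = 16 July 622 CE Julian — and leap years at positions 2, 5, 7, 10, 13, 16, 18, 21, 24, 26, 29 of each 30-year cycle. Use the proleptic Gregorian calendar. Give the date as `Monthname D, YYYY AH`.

Julian Day Number of the source date = 2285786.
Converting JDN 2285786 to the tabular Islamic calendar gives 19 Dhu al-Hijjah 952 AH.

Dhu al-Hijjah 19, 952 AH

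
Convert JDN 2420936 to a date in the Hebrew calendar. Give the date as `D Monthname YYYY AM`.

8 Adar II 5676 AM

JDN 2420936 is 13 March 1916 in the Gregorian calendar.
In the Hebrew calendar that day is 8 Adar II 5676 AM.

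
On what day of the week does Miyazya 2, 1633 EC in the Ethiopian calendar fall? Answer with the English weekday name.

Equivalently 7 April 1641 Gregorian, JDN 2320520.
Since JDN mod 7 = 6 (0 = Monday), the day is Sunday.

Sunday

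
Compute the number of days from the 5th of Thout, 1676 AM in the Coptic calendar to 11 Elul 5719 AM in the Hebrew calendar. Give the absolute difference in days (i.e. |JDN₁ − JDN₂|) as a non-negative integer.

2

JDN of the first date = 2436828.
JDN of the second date = 2436826.
|2436826 − 2436828| = 2.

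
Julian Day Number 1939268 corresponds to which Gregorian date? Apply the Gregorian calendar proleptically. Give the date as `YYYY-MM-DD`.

Counting from JDN 2299161 = 15 Oct 1582 gives an offset of -359893 days.

0597-06-07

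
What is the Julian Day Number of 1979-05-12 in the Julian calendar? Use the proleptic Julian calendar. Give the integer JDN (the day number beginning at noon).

Equivalently 25 May 1979 (Gregorian).
JDN 2451545 is 1 January 2000 CE (Gregorian); the target day is −7526 days from there, so JDN = 2444019.

2444019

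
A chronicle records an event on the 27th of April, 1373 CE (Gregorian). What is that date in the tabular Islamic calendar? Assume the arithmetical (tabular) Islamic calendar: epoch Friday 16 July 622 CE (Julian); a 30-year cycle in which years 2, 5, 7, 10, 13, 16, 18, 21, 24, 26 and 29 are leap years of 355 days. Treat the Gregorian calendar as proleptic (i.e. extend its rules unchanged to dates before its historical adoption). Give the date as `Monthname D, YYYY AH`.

Shawwal 25, 774 AH

Julian Day Number of the source date = 2222655.
Converting JDN 2222655 to the tabular Islamic calendar gives 25 Shawwal 774 AH.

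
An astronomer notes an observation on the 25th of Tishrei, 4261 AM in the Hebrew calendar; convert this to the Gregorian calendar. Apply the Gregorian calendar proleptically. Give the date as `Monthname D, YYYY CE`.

Julian Day Number of the source date = 1903959.
Converting JDN 1903959 to the Gregorian calendar gives 5 October 500 CE.

October 5, 500 CE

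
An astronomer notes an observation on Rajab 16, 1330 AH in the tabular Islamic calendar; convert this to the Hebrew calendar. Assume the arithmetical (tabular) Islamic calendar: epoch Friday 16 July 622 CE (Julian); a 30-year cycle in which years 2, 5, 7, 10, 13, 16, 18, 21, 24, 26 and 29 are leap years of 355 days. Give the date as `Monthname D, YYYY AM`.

Tammuz 16, 5672 AM

Both dates share Julian Day Number 2419585; in the Hebrew calendar that is 16 Tammuz 5672 AM.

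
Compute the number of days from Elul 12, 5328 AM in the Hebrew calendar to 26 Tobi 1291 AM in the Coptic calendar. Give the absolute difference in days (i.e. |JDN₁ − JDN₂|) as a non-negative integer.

JDN of the first date = 2294018.
JDN of the second date = 2296347.
|2296347 − 2294018| = 2329.

2329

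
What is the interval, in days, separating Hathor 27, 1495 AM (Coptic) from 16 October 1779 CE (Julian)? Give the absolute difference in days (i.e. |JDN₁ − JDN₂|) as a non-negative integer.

327

First date → JDN 2370799; second date → JDN 2371126.
The interval is |2370799 − 2371126| = 327 days.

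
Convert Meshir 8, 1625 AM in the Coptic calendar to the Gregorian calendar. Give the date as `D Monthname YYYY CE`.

Julian Day Number of the source date = 2418353.
Converting JDN 2418353 to the Gregorian calendar gives 15 February 1909 CE.

15 February 1909 CE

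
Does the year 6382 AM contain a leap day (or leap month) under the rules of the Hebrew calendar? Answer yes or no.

Hebrew year 6382 is year 17 of its 19-year Metonic cycle; leap years are at positions 3, 6, 8, 11, 14, 17, 19, so it is a leap year (13 months).

yes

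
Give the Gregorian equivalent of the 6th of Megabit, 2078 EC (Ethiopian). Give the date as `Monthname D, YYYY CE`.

March 15, 2086 CE

Both dates share Julian Day Number 2483030; in the Gregorian calendar that is 15 March 2086 CE.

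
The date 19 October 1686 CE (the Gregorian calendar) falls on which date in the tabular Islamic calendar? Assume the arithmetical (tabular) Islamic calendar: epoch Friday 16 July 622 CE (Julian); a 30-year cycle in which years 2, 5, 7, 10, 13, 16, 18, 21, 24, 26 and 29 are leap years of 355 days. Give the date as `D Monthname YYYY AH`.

1 Dhu al-Hijjah 1097 AH

Both dates share Julian Day Number 2337151; in the tabular Islamic calendar that is 1 Dhu al-Hijjah 1097 AH.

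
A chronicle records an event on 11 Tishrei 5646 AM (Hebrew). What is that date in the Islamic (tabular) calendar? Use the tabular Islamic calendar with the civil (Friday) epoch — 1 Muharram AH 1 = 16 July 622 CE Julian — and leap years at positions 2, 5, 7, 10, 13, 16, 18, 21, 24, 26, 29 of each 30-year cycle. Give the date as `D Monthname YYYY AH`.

10 Dhu al-Hijjah 1302 AH

Both dates share Julian Day Number 2409805; in the tabular Islamic calendar that is 10 Dhu al-Hijjah 1302 AH.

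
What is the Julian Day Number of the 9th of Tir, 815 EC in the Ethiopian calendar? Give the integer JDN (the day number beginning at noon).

In the proleptic Gregorian calendar the same day is 8 January 823.
JDN 2400001 is 17 November 1858 CE (Gregorian), MJD 0; the target day is −378339 days from there, so JDN = 2021662.

2021662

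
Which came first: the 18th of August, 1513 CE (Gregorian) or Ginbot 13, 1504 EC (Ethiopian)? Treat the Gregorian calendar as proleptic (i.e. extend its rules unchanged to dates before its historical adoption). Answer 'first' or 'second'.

First date → JDN 2273901; second date → JDN 2273444.
JDN 2273444 < JDN 2273901, so the second date is earlier.

second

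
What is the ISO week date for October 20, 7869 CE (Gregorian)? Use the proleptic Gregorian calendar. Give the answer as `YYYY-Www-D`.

7869-W42-3

The weekday is Wednesday (ISO weekday 3).
That Wednesday belongs to ISO week 42 of ISO year 7869.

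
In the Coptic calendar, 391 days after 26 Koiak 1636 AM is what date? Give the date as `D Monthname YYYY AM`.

22 Tobi 1637 AM

JDN of 26 Koiak 1636 AM = 2422329.
2422329 + 391 = 2422720.
JDN 2422720 in the Coptic calendar is 22 Tobi 1637 AM.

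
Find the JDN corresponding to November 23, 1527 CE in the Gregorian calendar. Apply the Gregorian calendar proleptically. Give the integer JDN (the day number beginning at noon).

JDN 2299161 is 15 October 1582 CE (Gregorian); the target day is −20050 days from there, so JDN = 2279111.

2279111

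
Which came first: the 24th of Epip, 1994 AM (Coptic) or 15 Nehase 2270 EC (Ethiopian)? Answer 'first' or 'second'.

first

First date → JDN 2553296; second date → JDN 2553317.
JDN 2553296 < JDN 2553317, so the first date is earlier.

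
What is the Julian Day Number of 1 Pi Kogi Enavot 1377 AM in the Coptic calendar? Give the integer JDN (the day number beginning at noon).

2327974

Equivalently 3 September 1661 (Gregorian).
JDN 2400001 is 17 November 1858 CE (Gregorian), MJD 0; the target day is −72027 days from there, so JDN = 2327974.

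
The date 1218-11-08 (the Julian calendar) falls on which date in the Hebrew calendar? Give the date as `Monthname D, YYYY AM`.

The source date corresponds to 15 November 1218 in the proleptic Gregorian calendar (JDN 2166244).
That day falls on 18 Cheshvan 4979 AM in the Hebrew calendar.

Cheshvan 18, 4979 AM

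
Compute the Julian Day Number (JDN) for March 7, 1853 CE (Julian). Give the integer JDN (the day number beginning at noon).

In the Gregorian calendar the same day is 19 March 1853.
JDN 2451545 is 1 January 2000 CE (Gregorian); the target day is −53613 days from there, so JDN = 2397932.

2397932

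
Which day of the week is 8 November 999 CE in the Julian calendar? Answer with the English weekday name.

Equivalently 13 November 999 Gregorian, JDN 2086254.
2086254 ≡ 2 (mod 7); counting from Monday = 0 gives Wednesday.

Wednesday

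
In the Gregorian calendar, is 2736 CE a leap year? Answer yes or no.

yes

2736 is divisible by 4 and not by 100, so it is a leap year.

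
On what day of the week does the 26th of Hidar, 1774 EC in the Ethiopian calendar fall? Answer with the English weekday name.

Monday

Equivalently 3 December 1781 Gregorian, JDN 2371894.
JDN 2371894 mod 7 = 0, and JDN 0 was a Monday, so this is a Monday.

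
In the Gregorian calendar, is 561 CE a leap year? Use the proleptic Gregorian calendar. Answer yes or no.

no

561 is not divisible by 4, so it is a common year.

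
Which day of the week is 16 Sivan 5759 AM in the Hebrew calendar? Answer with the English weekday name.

Monday

This is JDN 2451330 (31 May 1999 Gregorian).
JDN 2451330 mod 7 = 0, and JDN 0 was a Monday, so this is a Monday.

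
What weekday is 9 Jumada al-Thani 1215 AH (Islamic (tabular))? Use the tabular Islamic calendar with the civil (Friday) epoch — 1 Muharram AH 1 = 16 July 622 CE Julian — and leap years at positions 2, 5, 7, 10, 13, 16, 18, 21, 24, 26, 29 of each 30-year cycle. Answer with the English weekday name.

Tuesday

This is JDN 2378797 (28 October 1800 Gregorian).
JDN 2378797 mod 7 = 1, and JDN 0 was a Monday, so this is a Tuesday.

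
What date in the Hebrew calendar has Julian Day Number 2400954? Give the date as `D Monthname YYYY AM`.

19 Tammuz 5621 AM

The Gregorian equivalent of JDN 2400954 is 27 June 1861.
In the Hebrew calendar that day is 19 Tammuz 5621 AM.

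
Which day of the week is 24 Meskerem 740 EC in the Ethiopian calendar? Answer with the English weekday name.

Friday

This is JDN 1994164 (26 September 747 Gregorian).
1994164 ≡ 4 (mod 7); counting from Monday = 0 gives Friday.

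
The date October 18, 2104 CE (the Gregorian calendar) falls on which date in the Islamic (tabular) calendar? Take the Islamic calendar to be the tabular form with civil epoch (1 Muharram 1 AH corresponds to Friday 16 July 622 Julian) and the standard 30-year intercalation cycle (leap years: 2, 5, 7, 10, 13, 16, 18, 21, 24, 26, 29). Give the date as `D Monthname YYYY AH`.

Julian Day Number of the source date = 2489821.
Converting JDN 2489821 to the tabular Islamic calendar gives 28 Ramadan 1528 AH.

28 Ramadan 1528 AH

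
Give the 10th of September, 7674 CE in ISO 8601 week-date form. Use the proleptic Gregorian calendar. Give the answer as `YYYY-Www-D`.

7674-W37-1

The weekday is Monday (ISO weekday 1).
That Monday belongs to ISO week 37 of ISO year 7674.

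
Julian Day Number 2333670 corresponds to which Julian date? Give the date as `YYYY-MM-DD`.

1677-03-29

The Gregorian equivalent of JDN 2333670 is 8 April 1677.
In the Julian calendar that day is 1677-03-29.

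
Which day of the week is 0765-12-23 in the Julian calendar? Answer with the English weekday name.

Equivalently 27 December 765 Gregorian, JDN 2000831.
JDN 2000831 mod 7 = 0, and JDN 0 was a Monday, so this is a Monday.

Monday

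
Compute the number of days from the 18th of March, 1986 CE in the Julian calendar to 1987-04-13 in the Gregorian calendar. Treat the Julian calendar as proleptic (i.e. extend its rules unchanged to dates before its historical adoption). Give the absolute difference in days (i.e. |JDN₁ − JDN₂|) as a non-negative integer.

378

First date → JDN 2446521; second date → JDN 2446899.
The interval is |2446521 − 2446899| = 378 days.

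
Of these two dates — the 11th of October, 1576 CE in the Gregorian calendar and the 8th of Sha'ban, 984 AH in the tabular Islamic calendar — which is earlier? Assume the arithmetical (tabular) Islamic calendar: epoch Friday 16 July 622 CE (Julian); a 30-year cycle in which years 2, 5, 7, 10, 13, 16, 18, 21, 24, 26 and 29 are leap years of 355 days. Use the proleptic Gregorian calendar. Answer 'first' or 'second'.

Converting both to JDN: 2296966 vs 2296996; the smaller is the first.

first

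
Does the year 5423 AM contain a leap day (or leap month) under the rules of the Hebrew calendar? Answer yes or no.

Hebrew year 5423 is year 8 of its 19-year Metonic cycle; leap years are at positions 3, 6, 8, 11, 14, 17, 19, so it is a leap year (13 months).

yes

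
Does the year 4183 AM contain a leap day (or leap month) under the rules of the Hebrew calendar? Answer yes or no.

yes

Hebrew year 4183 is year 3 of its 19-year Metonic cycle; leap years are at positions 3, 6, 8, 11, 14, 17, 19, so it is a leap year (13 months).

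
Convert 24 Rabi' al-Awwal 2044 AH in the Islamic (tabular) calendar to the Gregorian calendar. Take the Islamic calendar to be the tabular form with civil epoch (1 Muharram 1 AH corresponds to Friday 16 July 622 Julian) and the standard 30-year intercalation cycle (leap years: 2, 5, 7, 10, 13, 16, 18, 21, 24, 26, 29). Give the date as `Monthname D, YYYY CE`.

December 8, 2604 CE

Julian Day Number of the source date = 2672493.
Converting JDN 2672493 to the Gregorian calendar gives 8 December 2604 CE.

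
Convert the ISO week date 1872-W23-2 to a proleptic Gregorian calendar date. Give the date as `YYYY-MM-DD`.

1872-06-04

ISO week 1 of 1872 is the week containing the first Thursday of 1872.
Week 23, day 2 (Tuesday) lands on 1872-06-04.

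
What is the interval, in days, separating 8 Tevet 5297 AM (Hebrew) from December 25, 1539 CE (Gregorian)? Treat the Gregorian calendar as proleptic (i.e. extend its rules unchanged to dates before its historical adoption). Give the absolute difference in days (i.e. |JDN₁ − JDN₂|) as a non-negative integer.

First date → JDN 2282438; second date → JDN 2283526.
The interval is |2282438 − 2283526| = 1088 days.

1088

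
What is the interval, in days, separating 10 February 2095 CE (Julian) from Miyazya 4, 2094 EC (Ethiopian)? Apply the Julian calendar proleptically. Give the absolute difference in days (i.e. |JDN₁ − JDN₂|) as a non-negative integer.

First date → JDN 2486297; second date → JDN 2488902.
The interval is |2486297 − 2488902| = 2605 days.

2605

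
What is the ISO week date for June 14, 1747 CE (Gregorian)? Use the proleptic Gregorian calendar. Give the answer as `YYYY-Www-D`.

The weekday is Wednesday (ISO weekday 3).
That Wednesday belongs to ISO week 24 of ISO year 1747.

1747-W24-3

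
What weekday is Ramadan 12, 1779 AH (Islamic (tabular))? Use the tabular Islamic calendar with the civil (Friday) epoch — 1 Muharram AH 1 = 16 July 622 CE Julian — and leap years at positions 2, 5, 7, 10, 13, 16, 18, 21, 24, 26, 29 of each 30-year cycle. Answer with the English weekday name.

Equivalently 12 April 2348 Gregorian, JDN 2578751.
JDN 2578751 mod 7 = 0, and JDN 0 was a Monday, so this is a Monday.

Monday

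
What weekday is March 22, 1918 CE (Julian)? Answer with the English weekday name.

This is JDN 2421688 (4 April 1918 Gregorian).
Since JDN mod 7 = 3 (0 = Monday), the day is Thursday.

Thursday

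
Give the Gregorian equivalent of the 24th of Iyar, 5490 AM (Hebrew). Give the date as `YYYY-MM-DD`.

1730-05-11

Julian Day Number of the source date = 2353060.
Converting JDN 2353060 to the Gregorian calendar gives 11 May 1730 CE.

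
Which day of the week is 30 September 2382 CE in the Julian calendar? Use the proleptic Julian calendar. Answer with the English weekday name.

Saturday

This is JDN 2591356 (16 October 2382 Gregorian).
2591356 ≡ 5 (mod 7); counting from Monday = 0 gives Saturday.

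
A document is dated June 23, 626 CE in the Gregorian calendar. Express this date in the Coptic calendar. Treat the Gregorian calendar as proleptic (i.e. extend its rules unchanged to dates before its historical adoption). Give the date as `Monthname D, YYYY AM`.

Paoni 26, 342 AM

Both dates share Julian Day Number 1949875; in the Coptic calendar that is 26 Paoni 342 AM.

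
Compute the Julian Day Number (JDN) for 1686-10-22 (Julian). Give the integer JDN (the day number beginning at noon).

Equivalently 1 November 1686 (Gregorian).
JDN 2299161 is 15 October 1582 CE (Gregorian); the target day is +38003 days from there, so JDN = 2337164.

2337164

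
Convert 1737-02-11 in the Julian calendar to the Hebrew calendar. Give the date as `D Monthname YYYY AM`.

Both dates share Julian Day Number 2355539; in the Hebrew calendar that is 21 Adar I 5497 AM.

21 Adar I 5497 AM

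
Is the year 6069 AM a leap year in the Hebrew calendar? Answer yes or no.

yes

Hebrew year 6069 is year 8 of its 19-year Metonic cycle; leap years are at positions 3, 6, 8, 11, 14, 17, 19, so it is a leap year (13 months).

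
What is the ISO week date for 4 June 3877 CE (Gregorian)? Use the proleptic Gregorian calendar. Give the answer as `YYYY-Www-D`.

3877-W23-1

The weekday is Monday (ISO weekday 1).
That Monday belongs to ISO week 23 of ISO year 3877.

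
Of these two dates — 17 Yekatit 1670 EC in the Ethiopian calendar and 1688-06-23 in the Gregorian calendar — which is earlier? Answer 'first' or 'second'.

first

The two dates have Julian Day Numbers 2333989 and 2337764 respectively.
Since 2333989 < 2337764, the first date comes first.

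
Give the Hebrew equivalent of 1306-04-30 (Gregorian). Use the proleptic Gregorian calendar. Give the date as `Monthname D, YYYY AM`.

Julian Day Number of the source date = 2198186.
Converting JDN 2198186 to the Hebrew calendar gives 7 Iyar 5066 AM.

Iyar 7, 5066 AM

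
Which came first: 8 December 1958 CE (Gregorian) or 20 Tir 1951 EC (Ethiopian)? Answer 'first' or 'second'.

First date → JDN 2436546; second date → JDN 2436597.
JDN 2436546 < JDN 2436597, so the first date is earlier.

first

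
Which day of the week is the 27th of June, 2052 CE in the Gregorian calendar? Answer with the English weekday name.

Thursday

2470716 ≡ 3 (mod 7); counting from Monday = 0 gives Thursday.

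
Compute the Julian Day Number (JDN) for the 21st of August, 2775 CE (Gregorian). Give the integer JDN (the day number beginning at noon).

JDN 2299161 is 15 October 1582 CE (Gregorian); the target day is +435679 days from there, so JDN = 2734840.

2734840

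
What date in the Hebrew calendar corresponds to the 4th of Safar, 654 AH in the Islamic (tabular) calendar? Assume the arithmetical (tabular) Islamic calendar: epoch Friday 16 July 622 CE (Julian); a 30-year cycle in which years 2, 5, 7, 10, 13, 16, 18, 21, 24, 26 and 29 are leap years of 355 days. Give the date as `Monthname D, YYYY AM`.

Adar II 5, 5016 AM

The source date corresponds to 10 March 1256 in the proleptic Gregorian calendar (JDN 2179874).
That day falls on 5 Adar II 5016 AM in the Hebrew calendar.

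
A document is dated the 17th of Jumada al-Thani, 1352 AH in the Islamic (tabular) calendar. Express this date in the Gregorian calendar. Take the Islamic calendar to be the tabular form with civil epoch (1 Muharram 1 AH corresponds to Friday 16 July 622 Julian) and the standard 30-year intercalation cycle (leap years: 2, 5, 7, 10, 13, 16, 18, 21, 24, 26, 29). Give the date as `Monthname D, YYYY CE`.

Both dates share Julian Day Number 2427353; in the Gregorian calendar that is 7 October 1933 CE.

October 7, 1933 CE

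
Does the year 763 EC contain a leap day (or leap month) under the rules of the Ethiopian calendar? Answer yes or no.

yes

763 mod 4 = 3; in the Ethiopian calendar a year is leap when year mod 4 = 3, so it is a leap year.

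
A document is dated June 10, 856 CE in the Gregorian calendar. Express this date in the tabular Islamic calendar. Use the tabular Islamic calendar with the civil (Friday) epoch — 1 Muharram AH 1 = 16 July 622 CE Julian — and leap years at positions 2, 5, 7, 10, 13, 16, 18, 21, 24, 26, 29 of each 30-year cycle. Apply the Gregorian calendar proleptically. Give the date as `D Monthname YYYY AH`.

Both dates share Julian Day Number 2033869; in the tabular Islamic calendar that is 28 Muharram 242 AH.

28 Muharram 242 AH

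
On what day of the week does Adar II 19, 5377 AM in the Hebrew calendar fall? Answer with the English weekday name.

In the Gregorian calendar this is 26 March 1617 (JDN 2311742).
JDN 2311742 mod 7 = 6, and JDN 0 was a Monday, so this is a Sunday.

Sunday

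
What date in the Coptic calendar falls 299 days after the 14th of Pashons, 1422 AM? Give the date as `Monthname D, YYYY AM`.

JDN of the 14th of Pashons, 1422 AM = 2344303.
2344303 + 299 = 2344602.
JDN 2344602 in the Coptic calendar is Paremhat 8, 1423 AM.

Paremhat 8, 1423 AM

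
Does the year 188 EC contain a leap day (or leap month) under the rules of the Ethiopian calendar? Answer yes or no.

no

188 mod 4 = 0; in the Ethiopian calendar a year is leap when year mod 4 = 3, so it is a common year.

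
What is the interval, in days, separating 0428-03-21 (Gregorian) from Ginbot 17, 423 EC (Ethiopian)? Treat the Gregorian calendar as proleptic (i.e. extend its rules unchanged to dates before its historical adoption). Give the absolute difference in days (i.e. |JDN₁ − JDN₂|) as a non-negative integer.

1148

JDN of the first date = 1877464.
JDN of the second date = 1878612.
|1878612 − 1877464| = 1148.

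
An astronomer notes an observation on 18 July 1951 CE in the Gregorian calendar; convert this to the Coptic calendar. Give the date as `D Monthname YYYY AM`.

Both dates share Julian Day Number 2433846; in the Coptic calendar that is 11 Epip 1667 AM.

11 Epip 1667 AM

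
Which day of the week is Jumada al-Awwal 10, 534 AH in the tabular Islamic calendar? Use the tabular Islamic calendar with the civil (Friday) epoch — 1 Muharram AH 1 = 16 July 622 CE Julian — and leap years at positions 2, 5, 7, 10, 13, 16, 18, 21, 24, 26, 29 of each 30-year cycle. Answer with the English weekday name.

Tuesday

Equivalently 9 January 1140 Gregorian, JDN 2137444.
2137444 ≡ 1 (mod 7); counting from Monday = 0 gives Tuesday.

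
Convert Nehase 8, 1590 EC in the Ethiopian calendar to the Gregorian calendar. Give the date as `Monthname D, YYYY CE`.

August 11, 1598 CE

Both dates share Julian Day Number 2304940; in the Gregorian calendar that is 11 August 1598 CE.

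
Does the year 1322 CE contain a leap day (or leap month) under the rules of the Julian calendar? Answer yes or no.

no

1322 mod 4 = 2, so it is a common year in the Julian calendar.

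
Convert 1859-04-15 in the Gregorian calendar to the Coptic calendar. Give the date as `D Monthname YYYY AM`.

Julian Day Number of the source date = 2400150.
Converting JDN 2400150 to the Coptic calendar gives 8 Parmouti 1575 AM.

8 Parmouti 1575 AM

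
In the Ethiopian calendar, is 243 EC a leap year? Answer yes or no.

243 mod 4 = 3; in the Ethiopian calendar a year is leap when year mod 4 = 3, so it is a leap year.

yes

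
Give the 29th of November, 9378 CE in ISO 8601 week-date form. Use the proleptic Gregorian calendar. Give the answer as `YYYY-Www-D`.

The weekday is Sunday (ISO weekday 7).
That Sunday belongs to ISO week 48 of ISO year 9378.

9378-W48-7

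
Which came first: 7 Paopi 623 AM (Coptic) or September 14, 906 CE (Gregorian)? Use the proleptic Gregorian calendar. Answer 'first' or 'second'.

The two dates have Julian Day Numbers 2052251 and 2052226 respectively.
Since 2052226 < 2052251, the second date comes first.

second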